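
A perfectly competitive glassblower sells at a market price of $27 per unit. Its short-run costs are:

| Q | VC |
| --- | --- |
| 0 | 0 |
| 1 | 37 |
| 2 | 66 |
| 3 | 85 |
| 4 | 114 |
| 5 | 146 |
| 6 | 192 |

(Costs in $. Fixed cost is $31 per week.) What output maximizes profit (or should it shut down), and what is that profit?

Q = 0 (shut down); profit = -$31

Profit at each row (π = 27Q − TC): Q=0: -31; Q=1: -41; Q=2: -43; Q=3: -35; Q=4: -37; Q=5: -42; Q=6: -61.
Profit is highest at Q = 0. Equivalently, the lowest AVC in the table is 85/3 ≈ $28.33 at Q = 3, and P = $27 falls below it — price never covers variable cost, so the firm shuts down and loses only its fixed cost.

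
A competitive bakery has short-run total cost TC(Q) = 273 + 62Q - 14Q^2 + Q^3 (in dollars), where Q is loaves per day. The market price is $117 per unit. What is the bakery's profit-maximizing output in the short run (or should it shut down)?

Produce at Q = 11

From TC, MC = TC'(Q) = 62 - 28Q + 3Q^2 and AVC = VC/Q = 62 - 14Q + Q^2.
The AVC parabola has its vertex at Q = 14/2 = 7, where AVC = 62 - 14·7 + 7^2 = $13.
P = $117 exceeds min AVC = $13, so the firm stays open.
P = MC gives -55 - 28Q + 3Q^2 = 0, with roots -5/3 and 11. Take the larger (rising MC): Q* = 11.
Check: AVC at Q = 11 is $29 ≤ P, so revenue covers variable cost.
Profit = P·Q − TC = 117·11 − 592 = $695.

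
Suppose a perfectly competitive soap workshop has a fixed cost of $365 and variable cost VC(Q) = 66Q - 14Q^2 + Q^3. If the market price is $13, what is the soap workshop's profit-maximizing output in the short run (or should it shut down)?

Variable cost is VC = 66Q - 14Q^2 + Q^3, so AVC = VC/Q = 66 - 14Q + Q^2 and MC = dTC/dQ = 66 - 28Q + 3Q^2.
AVC hits its minimum where MC = AVC, at Q = 7, giving min AVC = 66 - 14·7 + 7^2 = $17.
With P < min AVC ($13 < $17), every unit sold adds to the loss.
The firm minimizes its loss by shutting down and losing only its fixed cost of $365.

Shut down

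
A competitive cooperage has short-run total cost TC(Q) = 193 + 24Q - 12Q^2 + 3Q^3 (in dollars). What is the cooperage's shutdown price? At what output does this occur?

The firm shuts down when price falls below the minimum of average variable cost. AVC = VC/Q = 24 - 12Q + 3Q^2.
dAVC/dQ = -12 + 6Q = 0 gives Q = 2. min AVC = 24 - 12·2 + 3·2^2 = 12.
The firm shuts down for any P below $12.

$12 per unit, at Q = 2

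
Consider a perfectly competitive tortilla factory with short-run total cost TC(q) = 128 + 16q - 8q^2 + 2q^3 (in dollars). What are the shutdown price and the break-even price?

Shutdown price = min AVC. AVC = 16 - 8q + 2q^2, with vertex at q = 2 and minimum $8.
ATC = 128/q + 16 - 8q + 2q^2. Setting dATC/dq = −128/q^2 − 8 + 4q = 0 gives q = 4 (since 4·4^3 − 8·4^2 = 128).
min ATC = 128/4 + 16 − 8·4 + 2·4^2 = $48. That is the break-even price.
Between these two prices the firm operates at a loss; above $48 it earns a profit.

Shutdown price = $8; break-even price = $48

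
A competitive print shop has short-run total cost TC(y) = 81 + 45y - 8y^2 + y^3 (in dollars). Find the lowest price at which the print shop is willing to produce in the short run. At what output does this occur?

The firm shuts down when price falls below the minimum of average variable cost. AVC = VC/y = 45 - 8y + y^2.
At the minimum of AVC, MC = AVC. MC = 45 - 16y + 3y^2; setting MC = AVC gives 2y^2 - 8y = 0, so y = 4. min AVC = 29.
The firm shuts down for any P below $29.

$29 per unit, at y = 4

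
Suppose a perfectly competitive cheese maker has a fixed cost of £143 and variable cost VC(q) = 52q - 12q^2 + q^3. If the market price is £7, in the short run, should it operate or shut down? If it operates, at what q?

From TC, MC = TC'(q) = 52 - 24q + 3q^2 and AVC = VC/q = 52 - 12q + q^2.
AVC hits its minimum where MC = AVC, at q = 6, giving min AVC = 52 - 12·6 + 6^2 = £16.
Since P = £7 < min AVC = £16, price fails to cover variable cost at any output.
Best response: produce nothing and absorb the £143 fixed cost.

Shut down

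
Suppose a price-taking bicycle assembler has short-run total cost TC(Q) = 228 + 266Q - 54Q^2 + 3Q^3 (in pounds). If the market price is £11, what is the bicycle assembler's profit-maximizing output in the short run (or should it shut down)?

Shut down

From TC, MC = TC'(Q) = 266 - 108Q + 9Q^2 and AVC = VC/Q = 266 - 54Q + 3Q^2.
AVC is minimized where dAVC/dQ = -54 + 6Q = 0, at Q = 9; min AVC = 266 - 54·9 + 3·9^2 = £23.
P = £11 lies below min AVC = £23; no output level covers variable cost.
Shutting down limits the loss to fixed cost, £228.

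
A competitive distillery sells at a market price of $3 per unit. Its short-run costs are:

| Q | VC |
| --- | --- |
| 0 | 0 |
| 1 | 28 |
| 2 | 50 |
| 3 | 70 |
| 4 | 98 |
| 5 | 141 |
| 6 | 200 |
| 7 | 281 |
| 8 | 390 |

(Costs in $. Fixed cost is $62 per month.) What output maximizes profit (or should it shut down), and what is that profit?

Profit at each row (π = 3Q − TC): Q=0: -62; Q=1: -87; Q=2: -106; Q=3: -123; Q=4: -148; Q=5: -188; Q=6: -244; Q=7: -322; Q=8: -428.
Profit is highest at Q = 0. Equivalently, the lowest AVC in the table is 70/3 ≈ $23.33 at Q = 3, and P = $3 falls below it — price never covers variable cost, so the firm shuts down and loses only its fixed cost.

Q = 0 (shut down); profit = -$62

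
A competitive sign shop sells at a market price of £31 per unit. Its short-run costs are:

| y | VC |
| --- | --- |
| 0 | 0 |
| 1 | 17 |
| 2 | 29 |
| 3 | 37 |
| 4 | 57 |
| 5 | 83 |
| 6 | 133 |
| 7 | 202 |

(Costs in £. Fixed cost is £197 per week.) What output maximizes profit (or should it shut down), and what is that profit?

y = 5; profit = -£125

Tabulate TR − TC: y=0: -197; y=1: -183; y=2: -164; y=3: -141; y=4: -130; y=5: -125; y=6: -144; y=7: -182.
Profit is maximized at y = 5. AVC there is 83/5 = £16.60 ≤ P, so producing beats shutting down (which would give -£197).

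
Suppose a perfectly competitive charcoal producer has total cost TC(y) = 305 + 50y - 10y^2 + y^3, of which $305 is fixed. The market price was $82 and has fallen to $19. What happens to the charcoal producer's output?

Output falls from 8 to 0 (the firm shuts down)

MC = 50 - 20y + 3y^2; the shutdown threshold is min AVC = $25 (at y = 5).
With P = $82 above the shutdown price, P = MC gives y = 8.
At P = $19 < min AVC = $25, price no longer covers variable cost at any output, so the firm shuts down: y = 0.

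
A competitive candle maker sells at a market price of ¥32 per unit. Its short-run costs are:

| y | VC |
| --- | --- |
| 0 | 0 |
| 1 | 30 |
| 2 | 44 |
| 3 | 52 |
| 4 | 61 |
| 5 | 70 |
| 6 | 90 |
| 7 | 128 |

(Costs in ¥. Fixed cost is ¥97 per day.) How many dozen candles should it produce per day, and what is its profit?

y = 6; profit = ¥5

Profit at each row (π = 32y − TC): y=0: -97; y=1: -95; y=2: -77; y=3: -53; y=4: -30; y=5: -7; y=6: 5; y=7: -1.
Profit is maximized at y = 6. AVC there is 90/6 = ¥15 ≤ P, so producing beats shutting down (which would give -¥97).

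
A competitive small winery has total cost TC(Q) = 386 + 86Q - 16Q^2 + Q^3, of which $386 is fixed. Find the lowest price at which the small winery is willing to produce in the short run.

$22 per unit

The shutdown price is the minimum of AVC. VC = 86Q - 16Q^2 + Q^3, so AVC = 86 - 16Q + Q^2.
At the minimum of AVC, MC = AVC. MC = 86 - 32Q + 3Q^2; setting MC = AVC gives 2Q^2 - 16Q = 0, so Q = 8. min AVC = 22.
The firm shuts down for any P below $22.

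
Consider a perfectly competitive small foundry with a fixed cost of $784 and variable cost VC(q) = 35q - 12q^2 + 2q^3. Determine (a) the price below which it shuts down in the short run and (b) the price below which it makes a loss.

Shutdown price = min AVC. AVC = 35 - 12q + 2q^2, with vertex at q = 3 and minimum $17.
ATC = 784/q + 35 - 12q + 2q^2. Setting dATC/dq = −784/q^2 − 12 + 4q = 0 gives q = 7 (since 4·7^3 − 12·7^2 = 784).
min ATC = 784/7 + 35 − 12·7 + 2·7^2 = $161. That is the break-even price.
Between these two prices the firm operates at a loss; above $161 it earns a profit.

Shutdown price = $17; break-even price = $161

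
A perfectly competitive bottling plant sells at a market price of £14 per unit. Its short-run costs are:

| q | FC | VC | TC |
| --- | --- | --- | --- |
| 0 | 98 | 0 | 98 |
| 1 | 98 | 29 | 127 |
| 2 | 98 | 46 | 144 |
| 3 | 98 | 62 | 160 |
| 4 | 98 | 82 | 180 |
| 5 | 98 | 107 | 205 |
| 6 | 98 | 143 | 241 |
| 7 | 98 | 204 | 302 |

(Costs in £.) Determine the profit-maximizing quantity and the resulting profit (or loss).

Profit at each row (π = 14q − TC): q=0: -98; q=1: -113; q=2: -116; q=3: -118; q=4: -124; q=5: -135; q=6: -157; q=7: -204.
Profit is highest at q = 0. Equivalently, the lowest AVC in the table is 82/4 ≈ £20.50 at q = 4, and P = £14 falls below it — price never covers variable cost, so the firm shuts down and loses only its fixed cost.

q = 0 (shut down); profit = -£98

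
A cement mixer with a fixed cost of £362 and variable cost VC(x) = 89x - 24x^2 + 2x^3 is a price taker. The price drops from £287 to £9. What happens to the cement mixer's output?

Output falls from 11 to 0 (the firm shuts down)

MC = 89 - 48x + 6x^2; the shutdown threshold is min AVC = £17 (at x = 6).
With P = £287 above the shutdown price, P = MC gives x = 11.
At P = £9 < min AVC = £17, price no longer covers variable cost at any output, so the firm shuts down: x = 0.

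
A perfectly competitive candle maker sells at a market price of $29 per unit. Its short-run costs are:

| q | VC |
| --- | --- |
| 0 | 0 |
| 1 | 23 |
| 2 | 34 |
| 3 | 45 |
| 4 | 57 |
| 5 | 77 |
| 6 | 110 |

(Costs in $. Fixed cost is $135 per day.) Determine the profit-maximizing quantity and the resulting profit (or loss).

q = 5; profit = -$67

Compute π = P·q − TC at each output: q=0: -135; q=1: -129; q=2: -111; q=3: -93; q=4: -76; q=5: -67; q=6: -71.
Profit is maximized at q = 5. AVC there is 77/5 = $15.40 ≤ P, so producing beats shutting down (which would give -$135).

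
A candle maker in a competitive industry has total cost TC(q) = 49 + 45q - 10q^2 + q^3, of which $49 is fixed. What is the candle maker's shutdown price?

$20 per unit

Short-run supply begins at min AVC. From VC = 45q - 10q^2 + q^3, AVC = 45 - 10q + q^2.
dAVC/dq = -10 + 2q = 0 gives q = 5. min AVC = 45 - 10·5 + 5^2 = 20.
So the shutdown price is $20.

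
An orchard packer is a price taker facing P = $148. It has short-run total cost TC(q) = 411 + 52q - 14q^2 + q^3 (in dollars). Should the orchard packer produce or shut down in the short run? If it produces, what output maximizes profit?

Produce at q = 12

Strip out fixed cost: VC = 52q - 14q^2 + q^3. Then AVC = 52 - 14q + q^2 and MC = 52 - 28q + 3q^2.
The AVC parabola has its vertex at q = 14/2 = 7, where AVC = 52 - 14·7 + 7^2 = $3.
P = $148 exceeds min AVC = $3, so the firm stays open.
P = MC gives -96 - 28q + 3q^2 = 0, with roots -8/3 and 12. Take the larger (rising MC): q* = 12.
Check: AVC at q = 12 is $28 ≤ P, so revenue covers variable cost.
Profit = P·q − TC = 148·12 − 747 = $1029.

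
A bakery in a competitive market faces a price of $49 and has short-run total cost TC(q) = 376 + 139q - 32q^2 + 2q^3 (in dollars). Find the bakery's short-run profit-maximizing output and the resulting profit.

Profit = -$52 at q = 9

AVC = 139 - 32q + 2q^2; min AVC = $11 at q = 8. Since P = $49 ≥ min AVC, the firm produces.
With MC = 139 - 64q + 6q^2, P = MC on the upward-sloping part at q* = 9.
TR = 49·9 = 441. TC = 376 + 117 = 493. Profit = 441 − 493 = -$52.
That loss of $52 beats the $376 the firm would lose by shutting down; producing recovers $324 of fixed cost.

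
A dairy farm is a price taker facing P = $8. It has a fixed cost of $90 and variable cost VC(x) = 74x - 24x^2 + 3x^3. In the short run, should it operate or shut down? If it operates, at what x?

From TC, MC = TC'(x) = 74 - 48x + 9x^2 and AVC = VC/x = 74 - 24x + 3x^2.
AVC is minimized where dAVC/dx = -24 + 6x = 0, at x = 4; min AVC = 74 - 24·4 + 3·4^2 = $26.
P = $8 lies below min AVC = $26; no output level covers variable cost.
The firm minimizes its loss by shutting down and losing only its fixed cost of $90.

Shut down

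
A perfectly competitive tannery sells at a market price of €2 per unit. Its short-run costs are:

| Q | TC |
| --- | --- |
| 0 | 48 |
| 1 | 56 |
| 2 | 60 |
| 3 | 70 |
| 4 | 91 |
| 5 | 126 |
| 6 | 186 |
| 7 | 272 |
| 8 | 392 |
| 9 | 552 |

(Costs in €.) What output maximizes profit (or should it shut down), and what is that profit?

Tabulate TR − TC: Q=0: -48; Q=1: -54; Q=2: -56; Q=3: -64; Q=4: -83; Q=5: -116; Q=6: -174; Q=7: -258; Q=8: -376; Q=9: -534.
Profit is highest at Q = 0. Equivalently, the lowest AVC in the table is 12/2 ≈ €6 at Q = 2, and P = €2 falls below it — price never covers variable cost, so the firm shuts down and loses only its fixed cost.

Q = 0 (shut down); profit = -€48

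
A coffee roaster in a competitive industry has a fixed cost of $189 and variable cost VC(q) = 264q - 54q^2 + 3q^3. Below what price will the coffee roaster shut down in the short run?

Short-run supply begins at min AVC. From VC = 264q - 54q^2 + 3q^3, AVC = 264 - 54q + 3q^2.
At the minimum of AVC, MC = AVC. MC = 264 - 108q + 9q^2; setting MC = AVC gives 6q^2 - 54q = 0, so q = 9. min AVC = 21.
For P < $21 the firm produces nothing.

$21 per unit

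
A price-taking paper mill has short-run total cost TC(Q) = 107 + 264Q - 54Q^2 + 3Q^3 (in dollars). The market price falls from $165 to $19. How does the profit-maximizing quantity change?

Output falls from 11 to 0 (the firm shuts down)

MC = 264 - 108Q + 9Q^2; the shutdown threshold is min AVC = $21 (at Q = 9).
With P = $165 above the shutdown price, P = MC gives Q = 11.
At P = $19 < min AVC = $21, price no longer covers variable cost at any output, so the firm shuts down: Q = 0.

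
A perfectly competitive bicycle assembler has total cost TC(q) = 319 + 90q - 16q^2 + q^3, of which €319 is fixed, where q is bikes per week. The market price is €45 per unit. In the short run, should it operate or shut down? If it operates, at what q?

Strip out fixed cost: VC = 90q - 16q^2 + q^3. Then AVC = 90 - 16q + q^2 and MC = 90 - 32q + 3q^2.
AVC hits its minimum where MC = AVC, at q = 8, giving min AVC = 90 - 16·8 + 8^2 = €26.
Because €45 ≥ €26, revenue can cover variable cost; the firm operates.
Set P = MC: 45 = 90 - 32q + 3q^2 → 45 - 32q + 3q^2 = 0. The roots are q = 5/3 and q = 9; the profit-maximizing output is on the rising part of MC, so q* = 9.
Check: AVC at q = 9 is €27 ≤ P, so revenue covers variable cost.
Profit = P·q − TC = 45·9 − 562 = -€157, a loss, but smaller than the €319 fixed cost the firm would lose by shutting down.

Produce at q = 9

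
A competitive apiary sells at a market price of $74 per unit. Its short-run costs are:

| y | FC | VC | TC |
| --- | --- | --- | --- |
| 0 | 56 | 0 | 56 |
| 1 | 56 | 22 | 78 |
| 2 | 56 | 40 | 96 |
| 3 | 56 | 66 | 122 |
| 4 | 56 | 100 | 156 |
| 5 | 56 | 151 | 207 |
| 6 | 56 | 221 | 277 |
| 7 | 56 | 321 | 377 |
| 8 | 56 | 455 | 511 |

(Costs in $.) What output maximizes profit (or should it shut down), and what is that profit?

Profit at each row (π = 74y − TC): y=0: -56; y=1: -4; y=2: 52; y=3: 100; y=4: 140; y=5: 163; y=6: 167; y=7: 141; y=8: 81.
Profit is maximized at y = 6. AVC there is 221/6 = $36.83 ≤ P, so producing beats shutting down (which would give -$56).

y = 6; profit = $167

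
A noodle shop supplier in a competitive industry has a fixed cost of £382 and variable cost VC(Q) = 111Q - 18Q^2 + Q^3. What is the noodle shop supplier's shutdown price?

The shutdown price is the minimum of AVC. VC = 111Q - 18Q^2 + Q^3, so AVC = 111 - 18Q + Q^2.
dAVC/dQ = -18 + 2Q = 0 gives Q = 9. min AVC = 111 - 18·9 + 9^2 = 30.
The firm shuts down for any P below £30.

£30 per unit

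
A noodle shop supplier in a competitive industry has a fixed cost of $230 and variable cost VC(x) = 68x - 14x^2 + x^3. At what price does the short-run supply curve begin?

$19 per unit

The firm shuts down when price falls below the minimum of average variable cost. AVC = VC/x = 68 - 14x + x^2.
dAVC/dx = -14 + 2x = 0 gives x = 7. min AVC = 68 - 14·7 + 7^2 = 19.
For P < $19 the firm produces nothing.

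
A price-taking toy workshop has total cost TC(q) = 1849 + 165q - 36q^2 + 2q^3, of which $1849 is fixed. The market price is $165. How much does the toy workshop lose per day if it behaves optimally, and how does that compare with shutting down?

Profit = -$121 at q = 12

AVC = 165 - 36q + 2q^2; min AVC = $3 at q = 9. Since P = $165 ≥ min AVC, the firm produces.
With MC = 165 - 72q + 6q^2, P = MC on the upward-sloping part at q* = 12.
TR = 165·12 = 1980. TC = 1849 + 252 = 2101. Profit = 1980 − 2101 = -$121.
Shutting down would mean losing the fixed cost of $1849, so operating at a loss of $121 is better by $1728.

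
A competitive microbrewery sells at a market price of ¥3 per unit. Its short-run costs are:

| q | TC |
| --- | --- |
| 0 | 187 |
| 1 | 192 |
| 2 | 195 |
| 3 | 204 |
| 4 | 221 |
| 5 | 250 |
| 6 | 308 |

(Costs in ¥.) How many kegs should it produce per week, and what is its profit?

Compute π = P·q − TC at each output: q=0: -187; q=1: -189; q=2: -189; q=3: -195; q=4: -209; q=5: -235; q=6: -290.
Profit is highest at q = 0. Equivalently, the lowest AVC in the table is 8/2 ≈ ¥4 at q = 2, and P = ¥3 falls below it — price never covers variable cost, so the firm shuts down and loses only its fixed cost.

q = 0 (shut down); profit = -¥187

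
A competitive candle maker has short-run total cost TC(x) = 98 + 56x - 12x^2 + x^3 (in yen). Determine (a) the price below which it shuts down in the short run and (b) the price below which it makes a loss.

Shutdown price = ¥20; break-even price = ¥35

Shutdown price = min AVC. AVC = 56 - 12x + x^2, with vertex at x = 6 and minimum ¥20.
ATC = 98/x + 56 - 12x + x^2. Setting dATC/dx = −98/x^2 − 12 + 2x = 0 gives x = 7 (since 2·7^3 − 12·7^2 = 98).
min ATC = 98/7 + 56 − 12·7 + 7^2 = ¥35. That is the break-even price.
Between these two prices the firm operates at a loss; above ¥35 it earns a profit.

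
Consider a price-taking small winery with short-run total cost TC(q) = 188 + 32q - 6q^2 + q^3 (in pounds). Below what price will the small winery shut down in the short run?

The firm shuts down when price falls below the minimum of average variable cost. AVC = VC/q = 32 - 6q + q^2.
dAVC/dq = -6 + 2q = 0 gives q = 3. min AVC = 32 - 6·3 + 3^2 = 23.
So the shutdown price is £23.

£23 per unit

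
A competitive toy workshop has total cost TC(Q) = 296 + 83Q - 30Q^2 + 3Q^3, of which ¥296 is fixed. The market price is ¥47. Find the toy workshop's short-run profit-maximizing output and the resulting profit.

Profit = -¥80 at Q = 6

AVC = 83 - 30Q + 3Q^2 has its minimum ¥8 at Q = 5; price ¥47 clears that bar, so the firm operates.
With MC = 83 - 60Q + 9Q^2, P = MC on the upward-sloping part at Q* = 6.
TR = 47·6 = 282. TC = 296 + 66 = 362. Profit = 282 − 362 = -¥80.
That loss of ¥80 beats the ¥296 the firm would lose by shutting down; producing recovers ¥216 of fixed cost.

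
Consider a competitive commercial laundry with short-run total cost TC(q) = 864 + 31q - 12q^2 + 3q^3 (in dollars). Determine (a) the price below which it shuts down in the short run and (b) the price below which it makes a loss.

Shutdown price = $19; break-even price = $211

Shutdown price = min AVC. AVC = 31 - 12q + 3q^2, with vertex at q = 2 and minimum $19.
ATC = 864/q + 31 - 12q + 3q^2. Setting dATC/dq = −864/q^2 − 12 + 6q = 0 gives q = 6 (since 6·6^3 − 12·6^2 = 864).
min ATC = 864/6 + 31 − 12·6 + 3·6^2 = $211. That is the break-even price.
Between these two prices the firm operates at a loss; above $211 it earns a profit.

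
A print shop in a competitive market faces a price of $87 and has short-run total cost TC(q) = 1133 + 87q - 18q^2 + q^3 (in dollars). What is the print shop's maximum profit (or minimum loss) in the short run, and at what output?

AVC = 87 - 18q + q^2; min AVC = $6 at q = 9. Since P = $87 ≥ min AVC, the firm produces.
MC = 87 - 36q + 3q^2. Setting P = MC and taking the root on the rising branch gives q* = 12.
TR = 87·12 = 1044. TC = 1133 + 180 = 1313. Profit = 1044 − 1313 = -$269.
Shutting down would mean losing the fixed cost of $1133, so operating at a loss of $269 is better by $864.

Profit = -$269 at q = 12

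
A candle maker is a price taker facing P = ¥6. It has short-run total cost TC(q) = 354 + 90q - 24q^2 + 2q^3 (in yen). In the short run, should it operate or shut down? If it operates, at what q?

Shut down

From TC, MC = TC'(q) = 90 - 48q + 6q^2 and AVC = VC/q = 90 - 24q + 2q^2.
The AVC parabola has its vertex at q = 24/4 = 6, where AVC = 90 - 24·6 + 2·6^2 = ¥18.
Since P = ¥6 < min AVC = ¥18, price fails to cover variable cost at any output.
Best response: produce nothing and absorb the ¥354 fixed cost.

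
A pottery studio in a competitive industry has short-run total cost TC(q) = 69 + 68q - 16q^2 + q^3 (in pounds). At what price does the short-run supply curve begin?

The shutdown price is the minimum of AVC. VC = 68q - 16q^2 + q^3, so AVC = 68 - 16q + q^2.
At the minimum of AVC, MC = AVC. MC = 68 - 32q + 3q^2; setting MC = AVC gives 2q^2 - 16q = 0, so q = 8. min AVC = 4.
The firm shuts down for any P below £4.

£4 per unit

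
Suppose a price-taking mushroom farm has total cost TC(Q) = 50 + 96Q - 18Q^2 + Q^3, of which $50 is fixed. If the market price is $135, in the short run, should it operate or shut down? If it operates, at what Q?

Produce at Q = 13

Variable cost is VC = 96Q - 18Q^2 + Q^3, so AVC = VC/Q = 96 - 18Q + Q^2 and MC = dTC/dQ = 96 - 36Q + 3Q^2.
AVC hits its minimum where MC = AVC, at Q = 9, giving min AVC = 96 - 18·9 + 9^2 = $15.
Because $135 ≥ $15, revenue can cover variable cost; the firm operates.
P = MC gives -39 - 36Q + 3Q^2 = 0, with roots -1 and 13. Take the larger (rising MC): Q* = 13.
Check: AVC at Q = 13 is $31 ≤ P, so revenue covers variable cost.
Profit = P·Q − TC = 135·13 − 453 = $1302.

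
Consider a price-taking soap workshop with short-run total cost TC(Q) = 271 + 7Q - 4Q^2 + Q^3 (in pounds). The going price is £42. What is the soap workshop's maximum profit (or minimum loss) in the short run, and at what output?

AVC = 7 - 4Q + Q^2 has its minimum £3 at Q = 2; price £42 clears that bar, so the firm operates.
With MC = 7 - 8Q + 3Q^2, P = MC on the upward-sloping part at Q* = 5.
TR = 42·5 = 210. TC = 271 + 60 = 331. Profit = 210 − 331 = -£121.
By producing, the firm covers all variable cost plus £150 of fixed cost; shutting down would lose the full £271.

Profit = -£121 at Q = 5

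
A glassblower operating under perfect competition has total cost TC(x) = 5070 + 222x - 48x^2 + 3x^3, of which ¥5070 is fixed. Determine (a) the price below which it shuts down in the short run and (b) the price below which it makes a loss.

Shutdown price = ¥30; break-even price = ¥495

Shutdown price = min AVC. AVC = 222 - 48x + 3x^2, with vertex at x = 8 and minimum ¥30.
ATC = 5070/x + 222 - 48x + 3x^2. Setting dATC/dx = −5070/x^2 − 48 + 6x = 0 gives x = 13 (since 6·13^3 − 48·13^2 = 5070).
min ATC = 5070/13 + 222 − 48·13 + 3·13^2 = ¥495. That is the break-even price.
For ¥30 ≤ P < ¥495 the firm produces at a loss; below ¥30 it shuts down.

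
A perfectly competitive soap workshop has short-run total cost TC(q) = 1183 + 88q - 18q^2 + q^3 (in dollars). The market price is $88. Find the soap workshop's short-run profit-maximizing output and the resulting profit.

Profit = -$319 at q = 12

AVC = 88 - 18q + q^2; min AVC = $7 at q = 9. Since P = $88 ≥ min AVC, the firm produces.
With MC = 88 - 36q + 3q^2, P = MC on the upward-sloping part at q* = 12.
TR = 88·12 = 1056. TC = 1183 + 192 = 1375. Profit = 1056 − 1375 = -$319.
By producing, the firm covers all variable cost plus $864 of fixed cost; shutting down would lose the full $1183.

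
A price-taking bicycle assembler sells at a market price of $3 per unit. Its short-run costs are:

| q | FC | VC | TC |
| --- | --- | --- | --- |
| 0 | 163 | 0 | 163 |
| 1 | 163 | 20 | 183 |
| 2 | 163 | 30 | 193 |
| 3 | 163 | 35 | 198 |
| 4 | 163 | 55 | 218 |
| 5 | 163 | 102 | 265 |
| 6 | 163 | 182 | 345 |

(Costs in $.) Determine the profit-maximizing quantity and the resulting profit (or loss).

Compute π = P·q − TC at each output: q=0: -163; q=1: -180; q=2: -187; q=3: -189; q=4: -206; q=5: -250; q=6: -327.
Profit is highest at q = 0. Equivalently, the lowest AVC in the table is 35/3 ≈ $11.67 at q = 3, and P = $3 falls below it — price never covers variable cost, so the firm shuts down and loses only its fixed cost.

q = 0 (shut down); profit = -$163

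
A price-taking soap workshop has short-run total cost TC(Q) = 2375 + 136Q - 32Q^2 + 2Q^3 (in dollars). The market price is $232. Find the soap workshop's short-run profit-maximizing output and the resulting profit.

AVC = 136 - 32Q + 2Q^2; min AVC = $8 at Q = 8. Since P = $232 ≥ min AVC, the firm produces.
MC = 136 - 64Q + 6Q^2. Setting P = MC and taking the root on the rising branch gives Q* = 12.
TR = 232·12 = 2784. TC = 2375 + 480 = 2855. Profit = 2784 − 2855 = -$71.
By producing, the firm covers all variable cost plus $2304 of fixed cost; shutting down would lose the full $2375.

Profit = -$71 at Q = 12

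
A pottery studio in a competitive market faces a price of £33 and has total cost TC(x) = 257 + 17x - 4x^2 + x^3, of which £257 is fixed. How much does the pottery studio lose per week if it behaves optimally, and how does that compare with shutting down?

AVC = 17 - 4x + x^2; min AVC = £13 at x = 2. Since P = £33 ≥ min AVC, the firm produces.
MC = 17 - 8x + 3x^2. Setting P = MC and taking the root on the rising branch gives x* = 4.
TR = 33·4 = 132. TC = 257 + 68 = 325. Profit = 132 − 325 = -£193.
That loss of £193 beats the £257 the firm would lose by shutting down; producing recovers £64 of fixed cost.

Profit = -£193 at x = 4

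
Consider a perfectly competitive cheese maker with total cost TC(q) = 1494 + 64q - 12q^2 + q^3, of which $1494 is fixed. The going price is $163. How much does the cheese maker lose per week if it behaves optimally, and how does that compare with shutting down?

AVC = 64 - 12q + q^2; min AVC = $28 at q = 6. Since P = $163 ≥ min AVC, the firm produces.
With MC = 64 - 24q + 3q^2, P = MC on the upward-sloping part at q* = 11.
TR = 163·11 = 1793. TC = 1494 + 583 = 2077. Profit = 1793 − 2077 = -$284.
By producing, the firm covers all variable cost plus $1210 of fixed cost; shutting down would lose the full $1494.

Profit = -$284 at q = 11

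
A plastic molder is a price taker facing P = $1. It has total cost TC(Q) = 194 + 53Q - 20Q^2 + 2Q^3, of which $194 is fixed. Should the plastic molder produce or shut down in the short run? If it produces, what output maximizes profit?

Strip out fixed cost: VC = 53Q - 20Q^2 + 2Q^3. Then AVC = 53 - 20Q + 2Q^2 and MC = 53 - 40Q + 6Q^2.
The AVC parabola has its vertex at Q = 20/4 = 5, where AVC = 53 - 20·5 + 2·5^2 = $3.
P = $1 lies below min AVC = $3; no output level covers variable cost.
Best response: produce nothing and absorb the $194 fixed cost.

Shut down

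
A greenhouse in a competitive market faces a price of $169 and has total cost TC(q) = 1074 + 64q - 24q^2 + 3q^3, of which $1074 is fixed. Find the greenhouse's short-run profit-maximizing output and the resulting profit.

AVC = 64 - 24q + 3q^2 has its minimum $16 at q = 4; price $169 clears that bar, so the firm operates.
MC = 64 - 48q + 9q^2. Setting P = MC and taking the root on the rising branch gives q* = 7.
TR = 169·7 = 1183. TC = 1074 + 301 = 1375. Profit = 1183 − 1375 = -$192.
By producing, the firm covers all variable cost plus $882 of fixed cost; shutting down would lose the full $1074.

Profit = -$192 at q = 7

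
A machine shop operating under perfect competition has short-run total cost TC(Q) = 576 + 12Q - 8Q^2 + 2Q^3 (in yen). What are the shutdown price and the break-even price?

Shutdown price = ¥4; break-even price = ¥132

AVC = 12 - 8Q + 2Q^2; minimized at Q = 2, giving min AVC = ¥4. That is the shutdown price.
ATC = 576/Q + 12 - 8Q + 2Q^2. Setting dATC/dQ = −576/Q^2 − 8 + 4Q = 0 gives Q = 6 (since 4·6^3 − 8·6^2 = 576).
min ATC = 576/6 + 12 − 8·6 + 2·6^2 = ¥132. That is the break-even price.
Between these two prices the firm operates at a loss; above ¥132 it earns a profit.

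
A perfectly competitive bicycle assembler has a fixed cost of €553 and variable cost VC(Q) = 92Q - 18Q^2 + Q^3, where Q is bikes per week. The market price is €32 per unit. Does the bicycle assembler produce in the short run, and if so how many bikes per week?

Variable cost is VC = 92Q - 18Q^2 + Q^3, so AVC = VC/Q = 92 - 18Q + Q^2 and MC = dTC/dQ = 92 - 36Q + 3Q^2.
The AVC parabola has its vertex at Q = 18/2 = 9, where AVC = 92 - 18·9 + 9^2 = €11.
Since P = €32 ≥ min AVC = €11, price covers variable cost and the firm should produce.
Set P = MC: 32 = 92 - 36Q + 3Q^2 → 60 - 36Q + 3Q^2 = 0. The roots are Q = 2 and Q = 10; the profit-maximizing output is on the rising part of MC, so Q* = 10.
Check: AVC at Q = 10 is €12 ≤ P, so revenue covers variable cost.
Profit = P·Q − TC = 32·10 − 673 = -€353, a loss, but smaller than the €553 fixed cost the firm would lose by shutting down.

Produce at Q = 10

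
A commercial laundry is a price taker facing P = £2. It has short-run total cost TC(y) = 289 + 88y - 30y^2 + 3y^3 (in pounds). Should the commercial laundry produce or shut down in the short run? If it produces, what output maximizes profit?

Shut down

Variable cost is VC = 88y - 30y^2 + 3y^3, so AVC = VC/y = 88 - 30y + 3y^2 and MC = dTC/dy = 88 - 60y + 9y^2.
AVC hits its minimum where MC = AVC, at y = 5, giving min AVC = 88 - 30·5 + 3·5^2 = £13.
With P < min AVC (£2 < £13), every unit sold adds to the loss.
The firm minimizes its loss by shutting down and losing only its fixed cost of £289.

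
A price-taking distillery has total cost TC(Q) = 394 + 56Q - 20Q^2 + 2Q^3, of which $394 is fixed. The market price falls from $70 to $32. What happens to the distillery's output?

Output falls from 7 to 6

AVC = 56 - 20Q + 2Q^2, minimized at Q = 5 where min AVC = $6. MC = 56 - 40Q + 6Q^2.
At P = $70 ≥ min AVC, set P = MC on the rising branch: Q = 7.
At P = $32 ≥ min AVC, set P = MC: Q = 6. The firm stays open but cuts output.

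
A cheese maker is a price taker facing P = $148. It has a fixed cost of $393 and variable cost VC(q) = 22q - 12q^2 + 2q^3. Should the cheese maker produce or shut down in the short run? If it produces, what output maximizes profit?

Produce at q = 7

Strip out fixed cost: VC = 22q - 12q^2 + 2q^3. Then AVC = 22 - 12q + 2q^2 and MC = 22 - 24q + 6q^2.
AVC hits its minimum where MC = AVC, at q = 3, giving min AVC = 22 - 12·3 + 2·3^2 = $4.
P = $148 exceeds min AVC = $4, so the firm stays open.
Solving P = MC: -126 - 24q + 6q^2 = 0 ⇒ q = -3 or 7. On the upward-sloping branch, q* = 7.
Check: AVC at q = 7 is $36 ≤ P, so revenue covers variable cost.
Profit = P·q − TC = 148·7 − 645 = $391.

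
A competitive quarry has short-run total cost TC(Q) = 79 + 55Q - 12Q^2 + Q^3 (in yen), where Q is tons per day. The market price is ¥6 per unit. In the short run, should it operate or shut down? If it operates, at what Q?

From TC, MC = TC'(Q) = 55 - 24Q + 3Q^2 and AVC = VC/Q = 55 - 12Q + Q^2.
The AVC parabola has its vertex at Q = 12/2 = 6, where AVC = 55 - 12·6 + 6^2 = ¥19.
P = ¥6 lies below min AVC = ¥19; no output level covers variable cost.
Best response: produce nothing and absorb the ¥79 fixed cost.

Shut down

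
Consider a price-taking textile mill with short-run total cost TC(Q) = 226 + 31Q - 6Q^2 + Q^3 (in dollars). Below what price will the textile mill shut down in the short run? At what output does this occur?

$22 per unit, at Q = 3

The shutdown price is the minimum of AVC. VC = 31Q - 6Q^2 + Q^3, so AVC = 31 - 6Q + Q^2.
dAVC/dQ = -6 + 2Q = 0 gives Q = 3. min AVC = 31 - 6·3 + 3^2 = 22.
The firm shuts down for any P below $22.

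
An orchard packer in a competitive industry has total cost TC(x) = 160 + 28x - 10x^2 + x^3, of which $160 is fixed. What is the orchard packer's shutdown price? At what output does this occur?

$3 per unit, at x = 5

The firm shuts down when price falls below the minimum of average variable cost. AVC = VC/x = 28 - 10x + x^2.
At the minimum of AVC, MC = AVC. MC = 28 - 20x + 3x^2; setting MC = AVC gives 2x^2 - 10x = 0, so x = 5. min AVC = 3.
For P < $3 the firm produces nothing.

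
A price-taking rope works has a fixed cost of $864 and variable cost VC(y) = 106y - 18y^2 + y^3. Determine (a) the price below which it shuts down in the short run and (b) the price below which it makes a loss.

Shutdown price = $25; break-even price = $106

Shutdown price = min AVC. AVC = 106 - 18y + y^2, with vertex at y = 9 and minimum $25.
ATC = 864/y + 106 - 18y + y^2. Setting dATC/dy = −864/y^2 − 18 + 2y = 0 gives y = 12 (since 2·12^3 − 18·12^2 = 864).
min ATC = 864/12 + 106 − 18·12 + 12^2 = $106. That is the break-even price.
Between these two prices the firm operates at a loss; above $106 it earns a profit.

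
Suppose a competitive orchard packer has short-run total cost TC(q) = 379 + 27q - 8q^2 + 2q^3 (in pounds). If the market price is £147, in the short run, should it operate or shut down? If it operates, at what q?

From TC, MC = TC'(q) = 27 - 16q + 6q^2 and AVC = VC/q = 27 - 8q + 2q^2.
AVC is minimized where dAVC/dq = -8 + 4q = 0, at q = 2; min AVC = 27 - 8·2 + 2·2^2 = £19.
Since P = £147 ≥ min AVC = £19, price covers variable cost and the firm should produce.
Solving P = MC: -120 - 16q + 6q^2 = 0 ⇒ q = -10/3 or 6. On the upward-sloping branch, q* = 6.
Check: AVC at q = 6 is £51 ≤ P, so revenue covers variable cost.
Profit = P·q − TC = 147·6 − 685 = £197.

Produce at q = 6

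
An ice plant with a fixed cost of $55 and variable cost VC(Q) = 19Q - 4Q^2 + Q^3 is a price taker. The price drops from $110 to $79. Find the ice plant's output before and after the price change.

MC = 19 - 8Q + 3Q^2; the shutdown threshold is min AVC = $15 (at Q = 2).
At P = $110 ≥ min AVC, set P = MC on the rising branch: Q = 7.
At P = $79 ≥ min AVC, set P = MC: Q = 6. The firm stays open but cuts output.

Output falls from 7 to 6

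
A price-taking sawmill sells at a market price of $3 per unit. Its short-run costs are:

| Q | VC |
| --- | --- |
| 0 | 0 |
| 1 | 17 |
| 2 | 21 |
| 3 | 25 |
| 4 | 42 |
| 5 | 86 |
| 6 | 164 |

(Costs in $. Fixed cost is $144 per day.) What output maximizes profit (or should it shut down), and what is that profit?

Compute π = P·Q − TC at each output: Q=0: -144; Q=1: -158; Q=2: -159; Q=3: -160; Q=4: -174; Q=5: -215; Q=6: -290.
Profit is highest at Q = 0. Equivalently, the lowest AVC in the table is 25/3 ≈ $8.33 at Q = 3, and P = $3 falls below it — price never covers variable cost, so the firm shuts down and loses only its fixed cost.

Q = 0 (shut down); profit = -$144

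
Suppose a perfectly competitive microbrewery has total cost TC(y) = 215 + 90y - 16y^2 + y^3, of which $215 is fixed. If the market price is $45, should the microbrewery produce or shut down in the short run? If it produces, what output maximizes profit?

Strip out fixed cost: VC = 90y - 16y^2 + y^3. Then AVC = 90 - 16y + y^2 and MC = 90 - 32y + 3y^2.
The AVC parabola has its vertex at y = 16/2 = 8, where AVC = 90 - 16·8 + 8^2 = $26.
Since P = $45 ≥ min AVC = $26, price covers variable cost and the firm should produce.
P = MC gives 45 - 32y + 3y^2 = 0, with roots 5/3 and 9. Take the larger (rising MC): y* = 9.
Check: AVC at y = 9 is $27 ≤ P, so revenue covers variable cost.
Profit = P·y − TC = 45·9 − 458 = -$53, a loss, but smaller than the $215 fixed cost the firm would lose by shutting down.

Produce at y = 9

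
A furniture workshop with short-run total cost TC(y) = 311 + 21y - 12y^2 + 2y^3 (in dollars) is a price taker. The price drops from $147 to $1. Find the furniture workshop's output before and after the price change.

Output falls from 7 to 0 (the firm shuts down)

AVC = 21 - 12y + 2y^2, minimized at y = 3 where min AVC = $3. MC = 21 - 24y + 6y^2.
With P = $147 above the shutdown price, P = MC gives y = 7.
At P = $1 < min AVC = $3, price no longer covers variable cost at any output, so the firm shuts down: y = 0.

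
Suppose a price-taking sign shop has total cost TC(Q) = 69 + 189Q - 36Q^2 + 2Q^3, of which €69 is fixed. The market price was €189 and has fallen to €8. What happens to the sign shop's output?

MC = 189 - 72Q + 6Q^2; the shutdown threshold is min AVC = €27 (at Q = 9).
With P = €189 above the shutdown price, P = MC gives Q = 12.
At P = €8 < min AVC = €27, price no longer covers variable cost at any output, so the firm shuts down: Q = 0.

Output falls from 12 to 0 (the firm shuts down)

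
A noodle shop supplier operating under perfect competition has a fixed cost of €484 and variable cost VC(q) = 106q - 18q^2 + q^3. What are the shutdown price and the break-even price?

Shutdown price = €25; break-even price = €73

AVC = 106 - 18q + q^2; minimized at q = 9, giving min AVC = €25. That is the shutdown price.
ATC = 484/q + 106 - 18q + q^2. Setting dATC/dq = −484/q^2 − 18 + 2q = 0 gives q = 11 (since 2·11^3 − 18·11^2 = 484).
min ATC = 484/11 + 106 − 18·11 + 11^2 = €73. That is the break-even price.
For €25 ≤ P < €73 the firm produces at a loss; below €25 it shuts down.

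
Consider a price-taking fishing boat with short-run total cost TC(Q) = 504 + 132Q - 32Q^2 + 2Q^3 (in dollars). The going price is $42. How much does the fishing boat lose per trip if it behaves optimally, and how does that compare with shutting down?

Profit = -$180 at Q = 9

AVC = 132 - 32Q + 2Q^2; min AVC = $4 at Q = 8. Since P = $42 ≥ min AVC, the firm produces.
With MC = 132 - 64Q + 6Q^2, P = MC on the upward-sloping part at Q* = 9.
TR = 42·9 = 378. TC = 504 + 54 = 558. Profit = 378 − 558 = -$180.
By producing, the firm covers all variable cost plus $324 of fixed cost; shutting down would lose the full $504.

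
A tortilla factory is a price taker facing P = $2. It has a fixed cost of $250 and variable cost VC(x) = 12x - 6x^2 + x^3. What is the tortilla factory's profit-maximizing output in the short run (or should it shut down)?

From TC, MC = TC'(x) = 12 - 12x + 3x^2 and AVC = VC/x = 12 - 6x + x^2.
AVC is minimized where dAVC/dx = -6 + 2x = 0, at x = 3; min AVC = 12 - 6·3 + 3^2 = $3.
With P < min AVC ($2 < $3), every unit sold adds to the loss.
The firm minimizes its loss by shutting down and losing only its fixed cost of $250.

Shut down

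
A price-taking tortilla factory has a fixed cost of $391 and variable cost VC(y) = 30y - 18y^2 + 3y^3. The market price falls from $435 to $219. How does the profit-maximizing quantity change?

Output falls from 9 to 7

AVC = 30 - 18y + 3y^2, minimized at y = 3 where min AVC = $3. MC = 30 - 36y + 9y^2.
At P = $435 ≥ min AVC, set P = MC on the rising branch: y = 9.
At P = $219 ≥ min AVC, set P = MC: y = 7. The firm stays open but cuts output.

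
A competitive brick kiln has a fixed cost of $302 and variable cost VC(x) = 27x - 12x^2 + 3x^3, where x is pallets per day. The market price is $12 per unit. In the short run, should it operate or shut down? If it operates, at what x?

Variable cost is VC = 27x - 12x^2 + 3x^3, so AVC = VC/x = 27 - 12x + 3x^2 and MC = dTC/dx = 27 - 24x + 9x^2.
The AVC parabola has its vertex at x = 12/6 = 2, where AVC = 27 - 12·2 + 3·2^2 = $15.
P = $12 lies below min AVC = $15; no output level covers variable cost.
Best response: produce nothing and absorb the $302 fixed cost.

Shut down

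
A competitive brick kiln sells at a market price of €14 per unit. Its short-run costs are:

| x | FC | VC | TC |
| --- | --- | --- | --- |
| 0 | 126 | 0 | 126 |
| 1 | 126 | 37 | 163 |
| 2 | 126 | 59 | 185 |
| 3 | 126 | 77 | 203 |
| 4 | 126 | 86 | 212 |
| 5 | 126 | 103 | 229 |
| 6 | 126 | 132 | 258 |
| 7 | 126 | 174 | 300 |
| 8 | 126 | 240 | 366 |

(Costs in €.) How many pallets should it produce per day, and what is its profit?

Compute π = P·x − TC at each output: x=0: -126; x=1: -149; x=2: -157; x=3: -161; x=4: -156; x=5: -159; x=6: -174; x=7: -202; x=8: -254.
Profit is highest at x = 0. Equivalently, the lowest AVC in the table is 103/5 ≈ €20.60 at x = 5, and P = €14 falls below it — price never covers variable cost, so the firm shuts down and loses only its fixed cost.

x = 0 (shut down); profit = -€126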